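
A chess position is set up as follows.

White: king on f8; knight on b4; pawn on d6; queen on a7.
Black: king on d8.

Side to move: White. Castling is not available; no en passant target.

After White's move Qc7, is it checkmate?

yes

After Qc7: black king on d8; in check: yes, from the white queen on c7.
King squares — c7: attacked by Pd6; d7: attacked by Qc7; e7: attacked by Pd6; c8: attacked by Qc7; e8: attacked by Kf8.
Black has no legal moves → checkmate.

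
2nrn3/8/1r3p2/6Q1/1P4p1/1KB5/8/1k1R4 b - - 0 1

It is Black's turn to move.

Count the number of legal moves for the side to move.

1

Black to move; king on b1.
In check: yes, from the white rook on d1.
Legal moves: Rxd1.
Count: 1.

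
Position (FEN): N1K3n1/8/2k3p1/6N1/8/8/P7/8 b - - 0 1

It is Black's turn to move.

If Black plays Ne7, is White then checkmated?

After Ne7: white king on c8; in check: yes, from the black knight on e7.
White has 2 legal replies: Kd8, Kb8.
In check but a legal move exists → not checkmate.

no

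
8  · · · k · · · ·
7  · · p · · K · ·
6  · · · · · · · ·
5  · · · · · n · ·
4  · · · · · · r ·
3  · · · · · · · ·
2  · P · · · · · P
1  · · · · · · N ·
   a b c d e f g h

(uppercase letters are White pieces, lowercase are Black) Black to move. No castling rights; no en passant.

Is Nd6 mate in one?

no

After Nd6: white king on f7; in check: yes, from the black knight on d6.
White has 3 legal replies: Kf8, Kf6, Ke6.
In check but a legal move exists → not checkmate.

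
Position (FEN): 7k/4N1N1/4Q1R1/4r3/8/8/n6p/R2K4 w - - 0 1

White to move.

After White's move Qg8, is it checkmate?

After Qg8: black king on h8; in check: yes, from the white queen on g8.
King squares — g7: attacked by Rg6; h7: attacked by Qg8; g8: attacked by Ne7.
Black has no legal moves → checkmate.

yes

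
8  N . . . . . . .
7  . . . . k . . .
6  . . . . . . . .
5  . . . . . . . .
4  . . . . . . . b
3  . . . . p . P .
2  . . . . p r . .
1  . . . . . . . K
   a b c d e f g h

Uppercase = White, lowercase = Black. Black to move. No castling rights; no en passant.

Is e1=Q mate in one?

yes

After e1=Q: white king on h1; in check: yes, from the black queen on e1.
King squares — g1: attacked by Qe1; g2: attacked by Rf2; h2: attacked by Rf2.
White has no legal moves → checkmate.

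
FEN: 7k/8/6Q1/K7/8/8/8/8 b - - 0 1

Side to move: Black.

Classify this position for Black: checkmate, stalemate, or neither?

stalemate

Black to move; black king on h8.
In check: no.
King squares — g7: attacked by Qg6; h7: attacked by Qg6; g8: attacked by Qg6.
Legal moves for Black: none.
Not in check and no legal moves → stalemate.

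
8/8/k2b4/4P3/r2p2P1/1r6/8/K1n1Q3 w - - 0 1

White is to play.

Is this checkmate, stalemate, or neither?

checkmate

White to move; white king on a1.
In check: yes, from the black rook on a4.
King squares — b1: attacked by Rb3; a2: attacked by Nc1; b2: attacked by Rb3.
Legal moves for White: none.
In check with no legal moves → checkmate.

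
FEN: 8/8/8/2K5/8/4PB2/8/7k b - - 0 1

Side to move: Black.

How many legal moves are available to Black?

2

Black to move; king on h1.
In check: yes, from the white bishop on f3.
Legal moves: Kh2, Kg1.
Count: 2.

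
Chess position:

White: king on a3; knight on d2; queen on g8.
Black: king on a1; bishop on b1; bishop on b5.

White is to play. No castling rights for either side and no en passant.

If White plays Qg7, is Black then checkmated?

After Qg7: black king on a1; in check: yes, from the white queen on g7.
King squares — b1: own bishop; a2: attacked by Ka3; b2: attacked by Ka3.
Black has no legal moves → checkmate.

yes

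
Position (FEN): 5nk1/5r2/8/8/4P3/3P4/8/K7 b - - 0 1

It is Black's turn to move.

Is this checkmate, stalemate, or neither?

Black to move; black king on g8.
In check: no.
Legal moves for Black include: Kh8, Kh7, Kg7, Nh7, Nd7, Ng6, Ne6, Rh7, Rg7, Re7, Rd7, Rc7, Rb7, Ra7+, Rf6, Rf5, Rf4, Rf3, ... (list truncated; more exist).
Black has legal moves and is not in check → neither.

neither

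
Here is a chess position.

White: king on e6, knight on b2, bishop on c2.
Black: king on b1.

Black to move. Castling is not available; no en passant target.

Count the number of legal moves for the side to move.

Black to move; king on b1.
In check: yes, from the white bishop on c2.
Legal moves: Kxc2, Kxb2, Ka2, Kc1, Ka1.
Count: 5.

5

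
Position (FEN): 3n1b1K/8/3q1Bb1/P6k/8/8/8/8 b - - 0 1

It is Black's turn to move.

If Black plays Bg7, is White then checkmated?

After Bg7: white king on h8; in check: yes, from the black bishop on g7.
White has 3 legal replies: Kg8, Kxg7, Bxg7.
In check but a legal move exists → not checkmate.

no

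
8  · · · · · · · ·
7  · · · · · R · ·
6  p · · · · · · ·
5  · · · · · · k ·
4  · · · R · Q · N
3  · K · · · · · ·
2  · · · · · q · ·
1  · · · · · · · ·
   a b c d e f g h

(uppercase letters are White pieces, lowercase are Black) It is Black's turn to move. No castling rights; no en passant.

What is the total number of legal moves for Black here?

2

Black to move; king on g5.
In check: yes, from the white queen on f4.
Legal moves: Kh5, Qxf4.
Count: 2.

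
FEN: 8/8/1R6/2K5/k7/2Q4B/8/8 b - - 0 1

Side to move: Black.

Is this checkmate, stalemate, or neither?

stalemate

Black to move; black king on a4.
In check: no.
King squares — a3: attacked by Qc3; b3: attacked by Qc3; b4: attacked by Qc3; a5: attacked by Qc3; b5: attacked by Kc5.
Legal moves for Black: none.
Not in check and no legal moves → stalemate.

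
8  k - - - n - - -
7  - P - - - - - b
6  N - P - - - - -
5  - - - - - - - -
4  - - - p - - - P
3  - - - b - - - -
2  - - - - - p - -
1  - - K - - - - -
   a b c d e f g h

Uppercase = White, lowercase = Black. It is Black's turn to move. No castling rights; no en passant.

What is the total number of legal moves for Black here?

Black to move; king on a8.
In check: yes, from the white pawn on b7.
Legal moves: Ka7.
Count: 1.

1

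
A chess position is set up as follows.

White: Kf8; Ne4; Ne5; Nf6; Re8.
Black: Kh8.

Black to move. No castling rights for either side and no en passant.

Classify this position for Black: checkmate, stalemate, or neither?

Black to move; black king on h8.
In check: no.
King squares — g7: attacked by Kf8; h7: attacked by Nf6; g8: attacked by Nf6.
Legal moves for Black: none.
Not in check and no legal moves → stalemate.

stalemate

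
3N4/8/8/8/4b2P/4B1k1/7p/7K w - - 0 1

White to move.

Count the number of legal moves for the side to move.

0

White to move; king on h1.
In check: yes, from the black bishop on e4.
Legal moves: none.
Count: 0.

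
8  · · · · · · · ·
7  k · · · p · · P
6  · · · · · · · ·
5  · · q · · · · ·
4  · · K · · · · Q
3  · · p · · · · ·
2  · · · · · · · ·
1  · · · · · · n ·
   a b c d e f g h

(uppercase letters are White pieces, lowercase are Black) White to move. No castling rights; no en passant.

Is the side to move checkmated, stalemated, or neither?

White to move; white king on c4.
In check: yes, from the black queen on c5.
King squares — b3: available; c3: attacked by Qc5; d3: available; b4: attacked by Qc5; d4: attacked by Qc5; b5: attacked by Qc5; c5: available; d5: attacked by Qc5.
Legal moves for White: Kxc5, Kd3, Kb3.
White is in check but has 3 legal moves → neither.

neither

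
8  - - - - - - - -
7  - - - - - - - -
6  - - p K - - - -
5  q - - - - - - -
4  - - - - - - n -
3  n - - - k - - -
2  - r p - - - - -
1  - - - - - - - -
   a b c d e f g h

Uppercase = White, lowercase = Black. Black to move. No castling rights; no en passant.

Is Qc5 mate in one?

no

After Qc5: white king on d6; in check: yes, from the black queen on c5.
White has 4 legal replies: Kd7, Kc7, Ke6, Kxc5.
In check but a legal move exists → not checkmate.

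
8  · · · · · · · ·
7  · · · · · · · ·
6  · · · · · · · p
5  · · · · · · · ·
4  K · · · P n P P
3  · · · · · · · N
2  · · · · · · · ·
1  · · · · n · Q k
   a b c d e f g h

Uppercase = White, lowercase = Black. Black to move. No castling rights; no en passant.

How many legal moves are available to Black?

0

Black to move; king on h1.
In check: yes, from the white queen on g1.
Legal moves: none.
Count: 0.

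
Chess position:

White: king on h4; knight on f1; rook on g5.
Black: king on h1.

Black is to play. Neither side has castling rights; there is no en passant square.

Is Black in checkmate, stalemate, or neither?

Black to move; black king on h1.
In check: no.
King squares — g1: attacked by Rg5; g2: attacked by Rg5; h2: attacked by Nf1.
Legal moves for Black: none.
Not in check and no legal moves → stalemate.

stalemate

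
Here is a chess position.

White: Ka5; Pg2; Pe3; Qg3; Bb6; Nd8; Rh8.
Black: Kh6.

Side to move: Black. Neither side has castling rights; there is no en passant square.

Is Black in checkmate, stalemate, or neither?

checkmate

Black to move; black king on h6.
In check: yes, from the white rook on h8.
King squares — g5: attacked by Qg3; h5: attacked by Rh8; g6: attacked by Qg3; g7: attacked by Qg3; h7: attacked by Rh8.
Legal moves for Black: none.
In check with no legal moves → checkmate.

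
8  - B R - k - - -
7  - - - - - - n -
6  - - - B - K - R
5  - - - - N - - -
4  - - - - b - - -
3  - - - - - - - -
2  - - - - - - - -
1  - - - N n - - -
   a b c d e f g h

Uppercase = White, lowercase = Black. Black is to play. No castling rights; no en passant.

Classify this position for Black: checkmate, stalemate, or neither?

checkmate

Black to move; black king on e8.
In check: yes, from the white rook on c8.
King squares — d7: attacked by Ne5; e7: attacked by Bd6; f7: attacked by Ne5; d8: attacked by Rc8; f8: attacked by Bd6.
Legal moves for Black: none.
In check with no legal moves → checkmate.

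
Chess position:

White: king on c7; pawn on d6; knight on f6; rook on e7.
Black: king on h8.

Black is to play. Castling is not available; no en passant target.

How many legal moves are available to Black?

0

Black to move; king on h8.
In check: no.
Legal moves: none.
Count: 0.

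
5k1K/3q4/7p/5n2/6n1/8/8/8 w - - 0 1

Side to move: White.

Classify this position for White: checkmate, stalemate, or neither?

stalemate

White to move; white king on h8.
In check: no.
King squares — g7: attacked by Nf5; h7: attacked by Qd7; g8: attacked by Kf8.
Legal moves for White: none.
Not in check and no legal moves → stalemate.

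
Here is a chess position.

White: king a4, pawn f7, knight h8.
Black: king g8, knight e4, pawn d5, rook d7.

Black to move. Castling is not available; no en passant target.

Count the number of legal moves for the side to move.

5

Black to move; king on g8.
In check: yes, from the white pawn on f7.
Legal moves: Kxh8, Kf8, Kh7, Kg7, Rxf7.
Count: 5.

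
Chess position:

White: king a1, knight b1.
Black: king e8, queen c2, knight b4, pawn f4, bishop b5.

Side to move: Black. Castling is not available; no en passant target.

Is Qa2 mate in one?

yes

After Qa2: white king on a1; in check: yes, from the black queen on a2.
King squares — b1: own knight; a2: attacked by Nb4; b2: attacked by Qa2.
White has no legal moves → checkmate.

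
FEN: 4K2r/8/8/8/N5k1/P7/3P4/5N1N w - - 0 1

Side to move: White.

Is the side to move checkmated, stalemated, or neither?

White to move; white king on e8.
In check: yes, from the black rook on h8.
King squares — d7: available; e7: available; f7: available; d8: attacked by Rh8; f8: attacked by Rh8.
Legal moves for White: Kf7, Ke7, Kd7.
White is in check but has 3 legal moves → neither.

neither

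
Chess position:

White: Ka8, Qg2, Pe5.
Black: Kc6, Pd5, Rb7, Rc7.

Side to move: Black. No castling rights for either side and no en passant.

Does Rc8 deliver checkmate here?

yes

After Rc8: white king on a8; in check: yes, from the black rook on c8.
King squares — a7: attacked by Rb7; b7: attacked by Kc6; b8: attacked by Rb7.
White has no legal moves → checkmate.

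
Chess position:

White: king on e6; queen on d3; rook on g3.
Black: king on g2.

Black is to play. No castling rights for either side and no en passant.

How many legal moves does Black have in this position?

Black to move; king on g2.
In check: yes, from the white rook on g3.
Legal moves: Kh2, Kf2, Kh1.
Count: 3.

3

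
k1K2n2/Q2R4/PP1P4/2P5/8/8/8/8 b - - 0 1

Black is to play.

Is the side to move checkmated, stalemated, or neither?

checkmate

Black to move; black king on a8.
In check: yes, from the white queen on a7.
King squares — a7: attacked by Pb6; b7: attacked by Pa6; b8: attacked by Qa7.
Legal moves for Black: none.
In check with no legal moves → checkmate.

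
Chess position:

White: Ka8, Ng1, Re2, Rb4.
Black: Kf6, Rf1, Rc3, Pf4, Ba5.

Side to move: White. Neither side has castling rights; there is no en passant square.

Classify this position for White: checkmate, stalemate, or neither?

neither

White to move; white king on a8.
In check: no.
Legal moves for White include: Kb8, Kb7, Ka7, Rb8, Rb7, Rb6+, Rb5, Rxf4+, Rbe4, Rd4, Rc4, Ra4, Rb3, Rbb2, Rb1, Re8, Re7, Re6+, ... (list truncated; more exist).
White has legal moves and is not in check → neither.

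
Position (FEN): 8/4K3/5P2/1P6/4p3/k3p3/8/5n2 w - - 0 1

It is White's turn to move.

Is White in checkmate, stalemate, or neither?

White to move; white king on e7.
In check: no.
Legal moves for White: Kf8, Ke8, Kd8, Kf7, Kd7, Ke6, Kd6, f7, b6.
White has 9 legal moves and is not in check → neither.

neither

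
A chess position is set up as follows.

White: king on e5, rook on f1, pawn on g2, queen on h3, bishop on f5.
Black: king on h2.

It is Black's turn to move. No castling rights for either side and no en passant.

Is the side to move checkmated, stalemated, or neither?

Black to move; black king on h2.
In check: yes, from the white queen on h3.
King squares — g1: attacked by Rf1; h1: attacked by Rf1; g2: attacked by Qh3; g3: attacked by Qh3; h3: attacked by Pg2.
Legal moves for Black: none.
In check with no legal moves → checkmate.

checkmate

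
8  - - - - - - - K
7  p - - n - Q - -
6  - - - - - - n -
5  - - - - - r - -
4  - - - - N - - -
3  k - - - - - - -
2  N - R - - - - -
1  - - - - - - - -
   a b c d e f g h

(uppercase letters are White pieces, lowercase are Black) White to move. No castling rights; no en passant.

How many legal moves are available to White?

White to move; king on h8.
In check: yes, from the black knight on g6.
Legal moves: Kg8, Kh7, Kg7, Qxg6.
Count: 4.

4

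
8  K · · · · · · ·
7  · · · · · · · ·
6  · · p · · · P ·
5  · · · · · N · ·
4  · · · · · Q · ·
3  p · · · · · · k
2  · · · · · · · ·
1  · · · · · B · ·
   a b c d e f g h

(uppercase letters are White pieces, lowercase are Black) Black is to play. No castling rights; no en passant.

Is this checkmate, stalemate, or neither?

Black to move; black king on h3.
In check: yes, from the white bishop on f1.
King squares — g2: attacked by Bf1; h2: attacked by Qf4; g3: attacked by Qf4; g4: attacked by Qf4; h4: attacked by Qf4.
Legal moves for Black: none.
In check with no legal moves → checkmate.

checkmate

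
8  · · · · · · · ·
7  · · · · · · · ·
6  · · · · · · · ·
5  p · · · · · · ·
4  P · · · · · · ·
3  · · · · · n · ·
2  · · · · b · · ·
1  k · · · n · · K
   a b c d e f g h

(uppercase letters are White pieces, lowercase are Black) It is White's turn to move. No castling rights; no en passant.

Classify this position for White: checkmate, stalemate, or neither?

stalemate

White to move; white king on h1.
In check: no.
King squares — g1: attacked by Nf3; g2: attacked by Ne1; h2: attacked by Nf3.
Legal moves for White: none.
Not in check and no legal moves → stalemate.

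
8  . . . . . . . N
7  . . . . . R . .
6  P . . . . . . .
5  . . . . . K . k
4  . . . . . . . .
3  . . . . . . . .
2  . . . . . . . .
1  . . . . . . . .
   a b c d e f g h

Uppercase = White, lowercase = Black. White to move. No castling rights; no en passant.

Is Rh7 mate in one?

yes

After Rh7: black king on h5; in check: yes, from the white rook on h7.
King squares — g4: attacked by Kf5; h4: attacked by Rh7; g5: attacked by Kf5; g6: attacked by Kf5; h6: attacked by Rh7.
Black has no legal moves → checkmate.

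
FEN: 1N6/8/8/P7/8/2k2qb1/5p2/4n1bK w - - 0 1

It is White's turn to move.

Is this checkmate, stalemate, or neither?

checkmate

White to move; white king on h1.
In check: yes, from the black queen on f3.
King squares — g1: attacked by Pf2; g2: attacked by Ne1; h2: attacked by Bg1.
Legal moves for White: none.
In check with no legal moves → checkmate.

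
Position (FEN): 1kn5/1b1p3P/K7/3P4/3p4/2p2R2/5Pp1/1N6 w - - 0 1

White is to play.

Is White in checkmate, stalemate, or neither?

White to move; white king on a6.
In check: yes, from the black bishop on b7.
King squares — a5: available; b5: available; b6: attacked by Nc8; a7: attacked by Kb8; b7: attacked by Kb8.
Legal moves for White: Kb5, Ka5.
White is in check but has 2 legal moves → neither.

neither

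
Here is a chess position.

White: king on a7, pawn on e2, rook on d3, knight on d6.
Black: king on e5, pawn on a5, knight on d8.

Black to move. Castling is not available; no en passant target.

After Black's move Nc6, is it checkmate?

After Nc6: white king on a7; in check: yes, from the black knight on c6.
White has 4 legal replies: Ka8, Kb7, Kb6, Ka6.
In check but a legal move exists → not checkmate.

no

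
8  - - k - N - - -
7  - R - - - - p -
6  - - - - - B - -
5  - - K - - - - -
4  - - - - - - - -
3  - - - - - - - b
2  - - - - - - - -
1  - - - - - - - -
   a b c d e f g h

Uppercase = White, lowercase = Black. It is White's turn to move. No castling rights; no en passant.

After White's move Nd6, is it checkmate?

After Nd6: black king on c8; in check: yes, from the white knight on d6.
King squares — b7: attacked by Nd6; c7: attacked by Rb7; d7: attacked by Rb7; b8: attacked by Rb7; d8: attacked by Bf6.
Black has no legal moves → checkmate.

yes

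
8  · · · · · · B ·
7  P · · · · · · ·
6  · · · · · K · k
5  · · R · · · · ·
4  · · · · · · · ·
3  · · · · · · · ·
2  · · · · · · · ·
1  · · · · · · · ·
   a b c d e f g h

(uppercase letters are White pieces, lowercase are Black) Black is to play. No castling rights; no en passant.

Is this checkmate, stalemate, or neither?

Black to move; black king on h6.
In check: no.
King squares — g5: attacked by Rc5; h5: attacked by Rc5; g6: attacked by Kf6; g7: attacked by Kf6; h7: attacked by Bg8.
Legal moves for Black: none.
Not in check and no legal moves → stalemate.

stalemate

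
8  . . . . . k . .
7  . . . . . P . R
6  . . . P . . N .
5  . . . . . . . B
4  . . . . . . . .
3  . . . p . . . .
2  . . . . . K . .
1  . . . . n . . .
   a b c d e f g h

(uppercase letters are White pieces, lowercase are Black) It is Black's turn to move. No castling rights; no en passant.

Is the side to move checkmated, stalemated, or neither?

Black to move; black king on f8.
In check: yes, from the white knight on g6.
King squares — e7: attacked by Pd6; f7: attacked by Rh7; g7: attacked by Rh7; e8: attacked by Pf7; g8: attacked by Pf7.
Legal moves for Black: none.
In check with no legal moves → checkmate.

checkmate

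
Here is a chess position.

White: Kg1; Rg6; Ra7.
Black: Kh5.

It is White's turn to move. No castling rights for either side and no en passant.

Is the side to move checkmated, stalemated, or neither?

White to move; white king on g1.
In check: no.
Legal moves for White include: Ra8, Rh7+, Rag7, Rf7, Re7, Rd7, Rc7, Rb7, Raa6, Ra5+, Ra4, Ra3, Ra2, Ra1, Rg8, Rgg7, Rh6+, Rf6, ... (list truncated; more exist).
White has legal moves and is not in check → neither.

neither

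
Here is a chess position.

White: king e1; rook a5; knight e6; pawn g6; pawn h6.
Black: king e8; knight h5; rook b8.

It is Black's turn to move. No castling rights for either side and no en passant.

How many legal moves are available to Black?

Black to move; king on e8.
In check: no.
Legal moves: Ke7, Kd7, Rd8, Rc8, Ra8, Rb7, Rb6, Rb5, Rb4, Rb3, Rb2, Rb1+, Ng7, Nf6, Nf4, Ng3.
Count: 16.

16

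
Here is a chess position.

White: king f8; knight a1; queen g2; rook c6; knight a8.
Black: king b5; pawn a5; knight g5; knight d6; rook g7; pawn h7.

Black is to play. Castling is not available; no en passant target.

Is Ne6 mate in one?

After Ne6: white king on f8; in check: yes, from the black knight on e6.
King squares — e7: attacked by Rg7; f7: attacked by Nd6; g7: attacked by Ne6; e8: attacked by Nd6; g8: attacked by Rg7.
White has no legal moves → checkmate.

yes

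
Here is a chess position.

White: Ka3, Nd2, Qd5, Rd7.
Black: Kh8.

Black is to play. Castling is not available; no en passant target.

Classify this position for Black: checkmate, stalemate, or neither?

Black to move; black king on h8.
In check: no.
King squares — g7: attacked by Rd7; h7: attacked by Rd7; g8: attacked by Qd5.
Legal moves for Black: none.
Not in check and no legal moves → stalemate.

stalemate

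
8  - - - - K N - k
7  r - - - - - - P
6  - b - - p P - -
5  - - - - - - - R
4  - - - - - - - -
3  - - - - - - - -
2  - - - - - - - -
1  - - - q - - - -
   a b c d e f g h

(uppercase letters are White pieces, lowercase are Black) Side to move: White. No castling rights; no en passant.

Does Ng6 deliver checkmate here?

yes

After Ng6: black king on h8; in check: yes, from the white knight on g6.
King squares — g7: attacked by Pf6; h7: attacked by Rh5; g8: attacked by Ph7.
Black has no legal moves → checkmate.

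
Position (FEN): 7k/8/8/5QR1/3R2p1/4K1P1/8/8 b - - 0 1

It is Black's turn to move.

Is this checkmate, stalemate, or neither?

stalemate

Black to move; black king on h8.
In check: no.
King squares — g7: attacked by Rg5; h7: attacked by Qf5; g8: attacked by Rg5.
Legal moves for Black: none.
Not in check and no legal moves → stalemate.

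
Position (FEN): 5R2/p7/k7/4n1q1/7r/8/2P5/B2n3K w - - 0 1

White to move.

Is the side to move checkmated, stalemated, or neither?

White to move; white king on h1.
In check: yes, from the black rook on h4.
King squares — g1: attacked by Qg5; g2: attacked by Qg5; h2: attacked by Rh4.
Legal moves for White: none.
In check with no legal moves → checkmate.

checkmate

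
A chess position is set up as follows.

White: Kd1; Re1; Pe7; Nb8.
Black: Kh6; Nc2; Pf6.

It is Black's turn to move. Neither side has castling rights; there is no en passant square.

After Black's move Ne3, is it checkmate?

no

After Ne3: white king on d1; in check: yes, from the black knight on e3.
White has 4 legal replies: Ke2, Kd2, Kc1, Rxe3.
In check but a legal move exists → not checkmate.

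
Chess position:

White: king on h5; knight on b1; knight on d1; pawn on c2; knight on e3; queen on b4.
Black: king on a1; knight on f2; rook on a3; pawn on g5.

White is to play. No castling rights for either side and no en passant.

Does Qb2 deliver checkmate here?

After Qb2: black king on a1; in check: yes, from the white queen on b2.
King squares — b1: attacked by Qb2; a2: attacked by Qb2; b2: attacked by Nd1.
Black has no legal moves → checkmate.

yes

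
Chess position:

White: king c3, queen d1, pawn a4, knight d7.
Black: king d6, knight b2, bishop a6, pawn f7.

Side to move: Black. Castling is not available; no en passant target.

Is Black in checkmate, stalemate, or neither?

Black to move; black king on d6.
In check: yes, from the white queen on d1.
King squares — c5: attacked by Nd7; d5: attacked by Qd1; e5: attacked by Nd7; c6: available; e6: available; c7: available; d7: attacked by Qd1; e7: available.
Legal moves for Black: Ke7, Kc7, Ke6, Kc6, Bd3, Nd3, Nxd1+.
Black is in check but has 7 legal moves → neither.

neither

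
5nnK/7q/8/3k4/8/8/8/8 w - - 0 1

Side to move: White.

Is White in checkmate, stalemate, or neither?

checkmate

White to move; white king on h8.
In check: yes, from the black queen on h7.
King squares — g7: attacked by Qh7; h7: attacked by Nf8; g8: attacked by Qh7.
Legal moves for White: none.
In check with no legal moves → checkmate.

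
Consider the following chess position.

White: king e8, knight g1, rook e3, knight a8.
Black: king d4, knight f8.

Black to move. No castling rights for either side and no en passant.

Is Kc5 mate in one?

After Kc5: white king on e8; in check: no.
White is not in check, so this cannot be checkmate.

no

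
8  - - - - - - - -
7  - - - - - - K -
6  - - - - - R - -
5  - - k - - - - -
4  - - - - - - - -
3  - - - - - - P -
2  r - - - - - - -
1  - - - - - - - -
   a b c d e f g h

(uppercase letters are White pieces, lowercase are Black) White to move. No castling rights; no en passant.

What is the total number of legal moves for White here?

22

White to move; king on g7.
In check: no.
Legal moves: Kh8, Kg8, Kf8, Kh7, Kf7, Kh6, Kg6, Rf8, Rf7, Rh6, Rg6, Re6, Rd6, Rc6+, Rb6, Ra6, Rf5+, Rf4, Rf3, Rf2, Rf1, g4.
Count: 22.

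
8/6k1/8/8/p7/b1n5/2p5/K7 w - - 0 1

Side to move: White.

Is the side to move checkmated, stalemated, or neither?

stalemate

White to move; white king on a1.
In check: no.
King squares — b1: attacked by Pc2; a2: attacked by Nc3; b2: attacked by Ba3.
Legal moves for White: none.
Not in check and no legal moves → stalemate.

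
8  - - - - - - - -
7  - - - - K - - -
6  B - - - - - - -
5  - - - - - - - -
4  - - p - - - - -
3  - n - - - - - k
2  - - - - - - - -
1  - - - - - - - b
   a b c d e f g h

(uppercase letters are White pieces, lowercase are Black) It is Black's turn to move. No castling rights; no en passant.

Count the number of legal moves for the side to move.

Black to move; king on h3.
In check: no.
Legal moves: Kh4, Kg4, Kg3, Kh2, Kg2, Nc5, Na5, Nd4, Nd2, Nc1, Na1, Ba8, Bb7, Bc6, Bd5, Be4, Bf3, Bg2, c3.
Count: 19.

19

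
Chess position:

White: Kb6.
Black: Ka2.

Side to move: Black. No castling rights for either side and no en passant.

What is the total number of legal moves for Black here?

Black to move; king on a2.
In check: no.
Legal moves: Kb3, Ka3, Kb2, Kb1, Ka1.
Count: 5.

5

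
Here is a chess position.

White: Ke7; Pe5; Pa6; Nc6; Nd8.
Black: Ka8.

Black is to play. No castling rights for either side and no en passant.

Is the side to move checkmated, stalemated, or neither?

Black to move; black king on a8.
In check: no.
King squares — a7: attacked by Nc6; b7: attacked by Pa6; b8: attacked by Nc6.
Legal moves for Black: none.
Not in check and no legal moves → stalemate.

stalemate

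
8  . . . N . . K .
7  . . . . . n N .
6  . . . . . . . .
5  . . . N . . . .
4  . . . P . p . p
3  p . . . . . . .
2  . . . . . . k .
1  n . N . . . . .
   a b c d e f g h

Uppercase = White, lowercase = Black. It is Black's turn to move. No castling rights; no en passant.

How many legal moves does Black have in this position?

Black to move; king on g2.
In check: no.
Legal moves: Nh8, Nxd8, Nh6+, Nd6, Ng5, Ne5, Kh3, Kg3, Kf3, Kh2, Kf2, Kh1, Kg1, Kf1, Nb3, Nc2, h3, f3, a2.
Count: 19.

19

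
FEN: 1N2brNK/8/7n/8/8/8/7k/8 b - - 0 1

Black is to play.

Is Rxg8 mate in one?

After Rxg8: white king on h8; in check: yes, from the black rook on g8.
White has 1 legal reply: Kh7.
In check but a legal move exists → not checkmate.

no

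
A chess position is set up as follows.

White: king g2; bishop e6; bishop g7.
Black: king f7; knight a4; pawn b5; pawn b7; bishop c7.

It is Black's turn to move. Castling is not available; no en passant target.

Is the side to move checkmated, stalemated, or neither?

Black to move; black king on f7.
In check: yes, from the white bishop on e6.
King squares — e6: available; f6: attacked by Bg7; g6: available; e7: available; g7: available; e8: available; f8: attacked by Bg7; g8: attacked by Be6.
Legal moves for Black: Ke8, Kxg7, Ke7, Kg6, Kxe6.
Black is in check but has 5 legal moves → neither.

neither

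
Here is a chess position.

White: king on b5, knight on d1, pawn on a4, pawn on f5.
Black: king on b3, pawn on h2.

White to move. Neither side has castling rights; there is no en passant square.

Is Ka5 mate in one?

After Ka5: black king on b3; in check: no.
Black is not in check, so this cannot be checkmate.

no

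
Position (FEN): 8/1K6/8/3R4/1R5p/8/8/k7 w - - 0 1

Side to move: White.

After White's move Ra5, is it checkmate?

yes

After Ra5: black king on a1; in check: yes, from the white rook on a5.
King squares — b1: attacked by Rb4; a2: attacked by Ra5; b2: attacked by Rb4.
Black has no legal moves → checkmate.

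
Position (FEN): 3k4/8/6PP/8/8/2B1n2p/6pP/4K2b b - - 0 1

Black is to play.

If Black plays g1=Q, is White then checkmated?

After g1=Q: white king on e1; in check: yes, from the black queen on g1.
White has 2 legal replies: Ke2, Kd2.
In check but a legal move exists → not checkmate.

no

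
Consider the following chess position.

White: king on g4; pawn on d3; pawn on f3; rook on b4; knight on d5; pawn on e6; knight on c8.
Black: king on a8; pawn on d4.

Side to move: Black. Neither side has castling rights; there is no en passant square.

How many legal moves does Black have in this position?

0

Black to move; king on a8.
In check: no.
Legal moves: none.
Count: 0.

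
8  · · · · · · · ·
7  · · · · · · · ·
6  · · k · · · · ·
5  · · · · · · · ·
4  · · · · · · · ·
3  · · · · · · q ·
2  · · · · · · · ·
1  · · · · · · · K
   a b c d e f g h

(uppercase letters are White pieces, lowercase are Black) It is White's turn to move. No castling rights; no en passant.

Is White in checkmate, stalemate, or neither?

White to move; white king on h1.
In check: no.
King squares — g1: attacked by Qg3; g2: attacked by Qg3; h2: attacked by Qg3.
Legal moves for White: none.
Not in check and no legal moves → stalemate.

stalemate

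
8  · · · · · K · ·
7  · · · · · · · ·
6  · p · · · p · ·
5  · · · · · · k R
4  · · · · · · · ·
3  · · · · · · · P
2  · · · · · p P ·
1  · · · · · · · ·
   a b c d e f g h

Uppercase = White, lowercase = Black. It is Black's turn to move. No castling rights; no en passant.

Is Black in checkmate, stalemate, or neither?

neither

Black to move; black king on g5.
In check: yes, from the white rook on h5.
King squares — f4: available; g4: attacked by Ph3; h4: attacked by Rh5; f5: attacked by Rh5; h5: available; f6: own pawn; g6: available; h6: attacked by Rh5.
Legal moves for Black: Kg6, Kxh5, Kf4.
Black is in check but has 3 legal moves → neither.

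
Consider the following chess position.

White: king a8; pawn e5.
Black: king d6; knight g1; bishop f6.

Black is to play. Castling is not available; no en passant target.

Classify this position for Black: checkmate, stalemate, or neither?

neither

Black to move; black king on d6.
In check: yes, from the white pawn on e5.
King squares — c5: available; d5: available; e5: available; c6: available; e6: available; c7: available; d7: available; e7: available.
Legal moves for Black: Ke7, Kd7, Kc7, Ke6, Kc6, Kxe5, Kd5, Kc5, Bxe5.
Black is in check but has 9 legal moves → neither.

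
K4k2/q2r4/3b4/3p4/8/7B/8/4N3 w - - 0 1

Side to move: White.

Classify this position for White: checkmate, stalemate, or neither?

White to move; white king on a8.
In check: yes, from the black queen on a7.
King squares — a7: attacked by Rd7; b7: attacked by Qa7; b8: attacked by Bd6.
Legal moves for White: none.
In check with no legal moves → checkmate.

checkmate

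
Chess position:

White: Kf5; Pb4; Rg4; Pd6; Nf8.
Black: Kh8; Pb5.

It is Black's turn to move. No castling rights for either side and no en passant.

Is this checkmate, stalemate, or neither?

stalemate

Black to move; black king on h8.
In check: no.
King squares — g7: attacked by Rg4; h7: attacked by Nf8; g8: attacked by Rg4.
Legal moves for Black: none.
Not in check and no legal moves → stalemate.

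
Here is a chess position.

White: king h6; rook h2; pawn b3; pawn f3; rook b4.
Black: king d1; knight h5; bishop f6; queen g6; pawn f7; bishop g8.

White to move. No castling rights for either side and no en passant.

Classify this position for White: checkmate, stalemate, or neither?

checkmate

White to move; white king on h6.
In check: yes, from the black queen on g6.
King squares — g5: attacked by Bf6; h5: attacked by Qg6; g6: attacked by Pf7; g7: attacked by Nh5; h7: attacked by Qg6.
Legal moves for White: none.
In check with no legal moves → checkmate.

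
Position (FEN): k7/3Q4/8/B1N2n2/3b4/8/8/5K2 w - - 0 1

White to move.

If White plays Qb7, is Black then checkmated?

yes

After Qb7: black king on a8; in check: yes, from the white queen on b7.
King squares — a7: attacked by Qb7; b7: attacked by Nc5; b8: attacked by Qb7.
Black has no legal moves → checkmate.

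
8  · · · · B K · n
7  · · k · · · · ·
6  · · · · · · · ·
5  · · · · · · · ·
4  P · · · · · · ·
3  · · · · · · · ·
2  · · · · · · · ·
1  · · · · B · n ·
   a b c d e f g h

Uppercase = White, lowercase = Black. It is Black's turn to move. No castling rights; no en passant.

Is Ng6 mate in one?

no

After Ng6: white king on f8; in check: yes, from the black knight on g6.
White has 4 legal replies: Kg8, Kg7, Kf7, Bxg6.
In check but a legal move exists → not checkmate.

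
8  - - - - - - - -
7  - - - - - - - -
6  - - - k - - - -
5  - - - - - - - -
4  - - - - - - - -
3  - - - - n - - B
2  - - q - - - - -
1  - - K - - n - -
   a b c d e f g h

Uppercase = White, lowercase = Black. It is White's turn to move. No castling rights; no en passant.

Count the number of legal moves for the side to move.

0

White to move; king on c1.
In check: yes, from the black queen on c2.
Legal moves: none.
Count: 0.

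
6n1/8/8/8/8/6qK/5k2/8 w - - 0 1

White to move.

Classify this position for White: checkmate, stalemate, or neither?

checkmate

White to move; white king on h3.
In check: yes, from the black queen on g3.
King squares — g2: attacked by Kf2; h2: attacked by Qg3; g3: attacked by Kf2; g4: attacked by Qg3; h4: attacked by Qg3.
Legal moves for White: none.
In check with no legal moves → checkmate.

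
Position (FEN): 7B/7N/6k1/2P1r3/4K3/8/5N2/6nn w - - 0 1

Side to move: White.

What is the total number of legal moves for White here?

5

White to move; king on e4.
In check: yes, from the black rook on e5.
Legal moves: Kxe5, Kf4, Kd4, Kd3, Bxe5.
Count: 5.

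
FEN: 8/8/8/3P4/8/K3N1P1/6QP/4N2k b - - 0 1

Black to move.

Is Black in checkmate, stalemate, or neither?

Black to move; black king on h1.
In check: yes, from the white queen on g2.
King squares — g1: attacked by Qg2; g2: attacked by Ne1; h2: attacked by Qg2.
Legal moves for Black: none.
In check with no legal moves → checkmate.

checkmate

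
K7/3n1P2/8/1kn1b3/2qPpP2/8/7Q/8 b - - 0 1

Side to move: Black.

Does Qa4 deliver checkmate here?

After Qa4: white king on a8; in check: yes, from the black queen on a4.
King squares — a7: attacked by Qa4; b7: attacked by Nc5; b8: attacked by Be5.
White has no legal moves → checkmate.

yes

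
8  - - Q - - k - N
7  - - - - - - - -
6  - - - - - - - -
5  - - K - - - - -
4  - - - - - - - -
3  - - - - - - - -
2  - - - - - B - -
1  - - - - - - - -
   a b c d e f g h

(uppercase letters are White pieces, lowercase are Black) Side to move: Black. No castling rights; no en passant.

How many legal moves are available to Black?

2

Black to move; king on f8.
In check: yes, from the white queen on c8.
Legal moves: Kg7, Ke7.
Count: 2.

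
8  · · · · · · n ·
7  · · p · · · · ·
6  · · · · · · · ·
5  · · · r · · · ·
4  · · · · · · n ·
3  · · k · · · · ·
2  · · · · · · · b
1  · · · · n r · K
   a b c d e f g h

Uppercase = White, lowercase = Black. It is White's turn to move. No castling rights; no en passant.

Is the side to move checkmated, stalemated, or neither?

White to move; white king on h1.
In check: yes, from the black rook on f1.
King squares — g1: attacked by Rf1; g2: attacked by Ne1; h2: attacked by Ng4.
Legal moves for White: none.
In check with no legal moves → checkmate.

checkmate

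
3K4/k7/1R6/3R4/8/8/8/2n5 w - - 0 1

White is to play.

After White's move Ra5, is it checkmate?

no

After Ra5: black king on a7; in check: yes, from the white rook on a5.
Black has 1 legal reply: Kxb6.
In check but a legal move exists → not checkmate.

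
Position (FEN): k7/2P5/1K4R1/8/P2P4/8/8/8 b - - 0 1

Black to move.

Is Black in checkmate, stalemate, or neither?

stalemate

Black to move; black king on a8.
In check: no.
King squares — a7: attacked by Kb6; b7: attacked by Kb6; b8: attacked by Pc7.
Legal moves for Black: none.
Not in check and no legal moves → stalemate.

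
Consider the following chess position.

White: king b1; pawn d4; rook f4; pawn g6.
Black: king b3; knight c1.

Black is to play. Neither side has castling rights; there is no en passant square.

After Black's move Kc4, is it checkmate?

After Kc4: white king on b1; in check: no.
White is not in check, so this cannot be checkmate.

no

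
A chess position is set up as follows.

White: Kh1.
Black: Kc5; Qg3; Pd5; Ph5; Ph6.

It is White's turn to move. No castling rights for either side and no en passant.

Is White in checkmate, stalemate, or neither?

stalemate

White to move; white king on h1.
In check: no.
King squares — g1: attacked by Qg3; g2: attacked by Qg3; h2: attacked by Qg3.
Legal moves for White: none.
Not in check and no legal moves → stalemate.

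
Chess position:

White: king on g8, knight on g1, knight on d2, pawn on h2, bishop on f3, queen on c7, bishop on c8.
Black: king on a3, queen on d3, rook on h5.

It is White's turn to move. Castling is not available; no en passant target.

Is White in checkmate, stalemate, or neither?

White to move; white king on g8.
In check: no.
Legal moves for White include: Kf8, Kg7, Kf7, Bd7, Bcb7, Be6, Ba6, Bf5, Bcg4, Bh3, Qd8, Qb8, Qh7, Qg7, Qf7, Qe7+, Qd7, Qb7, ... (list truncated; more exist).
White has legal moves and is not in check → neither.

neither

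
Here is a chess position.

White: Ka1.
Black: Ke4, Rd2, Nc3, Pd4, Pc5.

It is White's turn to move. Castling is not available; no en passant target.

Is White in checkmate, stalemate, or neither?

White to move; white king on a1.
In check: no.
King squares — b1: attacked by Nc3; a2: attacked by Rd2; b2: attacked by Rd2.
Legal moves for White: none.
Not in check and no legal moves → stalemate.

stalemate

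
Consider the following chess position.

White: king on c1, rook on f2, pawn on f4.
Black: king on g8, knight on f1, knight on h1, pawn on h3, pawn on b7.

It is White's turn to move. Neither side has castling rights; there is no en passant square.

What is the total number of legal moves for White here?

14

White to move; king on c1.
In check: no.
Legal moves: Rf3, Rh2, Rg2+, Re2, Rd2, Rc2, Rb2, Ra2, Rxf1, Kc2, Kb2, Kd1, Kb1, f5.
Count: 14.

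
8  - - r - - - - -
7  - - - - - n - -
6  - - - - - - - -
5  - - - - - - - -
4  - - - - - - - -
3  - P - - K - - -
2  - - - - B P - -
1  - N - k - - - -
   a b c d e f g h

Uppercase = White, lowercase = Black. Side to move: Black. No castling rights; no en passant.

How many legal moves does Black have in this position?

Black to move; king on d1.
In check: yes, from the white bishop on e2.
Legal moves: Kc2, Ke1, Kc1.
Count: 3.

3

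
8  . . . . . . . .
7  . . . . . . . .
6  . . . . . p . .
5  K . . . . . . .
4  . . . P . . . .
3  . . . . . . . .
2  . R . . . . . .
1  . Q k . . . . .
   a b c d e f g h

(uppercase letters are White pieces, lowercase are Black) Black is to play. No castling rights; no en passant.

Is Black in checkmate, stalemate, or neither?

checkmate

Black to move; black king on c1.
In check: yes, from the white queen on b1.
King squares — b1: attacked by Rb2; d1: attacked by Qb1; b2: attacked by Qb1; c2: attacked by Qb1; d2: attacked by Rb2.
Legal moves for Black: none.
In check with no legal moves → checkmate.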